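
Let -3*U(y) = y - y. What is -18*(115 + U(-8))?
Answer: -2070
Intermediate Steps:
U(y) = 0 (U(y) = -(y - y)/3 = -⅓*0 = 0)
-18*(115 + U(-8)) = -18*(115 + 0) = -18*115 = -2070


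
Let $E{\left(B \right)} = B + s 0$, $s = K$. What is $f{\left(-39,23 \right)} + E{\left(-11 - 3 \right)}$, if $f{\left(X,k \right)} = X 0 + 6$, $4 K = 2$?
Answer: $-8$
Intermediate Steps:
$K = \frac{1}{2}$ ($K = \frac{1}{4} \cdot 2 = \frac{1}{2} \approx 0.5$)
$s = \frac{1}{2} \approx 0.5$
$f{\left(X,k \right)} = 6$ ($f{\left(X,k \right)} = 0 + 6 = 6$)
$E{\left(B \right)} = B$ ($E{\left(B \right)} = B + \frac{1}{2} \cdot 0 = B + 0 = B$)
$f{\left(-39,23 \right)} + E{\left(-11 - 3 \right)} = 6 - 14 = -8$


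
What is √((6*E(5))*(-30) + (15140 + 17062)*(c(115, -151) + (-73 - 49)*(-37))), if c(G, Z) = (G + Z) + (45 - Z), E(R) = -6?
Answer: 18*√464547 ≈ 12268.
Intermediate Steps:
c(G, Z) = 45 + G
√((6*E(5))*(-30) + (15140 + 17062)*(c(115, -151) + (-73 - 49)*(-37))) = √((6*(-6))*(-30) + (15140 + 17062)*((45 + 115) + (-73 - 49)*(-37))) = √(-36*(-30) + 32202*(160 - 122*(-37))) = √(1080 + 32202*(160 + 4514)) = √(1080 + 32202*4674) = √(1080 + 150512148) = √150513228 = 18*√464547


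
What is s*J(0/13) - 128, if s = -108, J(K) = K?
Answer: -128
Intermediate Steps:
s*J(0/13) - 128 = -0/13 - 128 = -108*0 - 128 = 0 - 128 = -128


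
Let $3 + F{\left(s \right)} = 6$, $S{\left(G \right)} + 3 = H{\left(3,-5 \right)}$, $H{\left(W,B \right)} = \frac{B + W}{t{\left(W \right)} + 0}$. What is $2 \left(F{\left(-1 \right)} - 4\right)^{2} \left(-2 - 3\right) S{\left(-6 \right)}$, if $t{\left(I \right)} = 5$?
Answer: $34$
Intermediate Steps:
$H{\left(W,B \right)} = \frac{B}{5} + \frac{W}{5}$ ($H{\left(W,B \right)} = \frac{B + W}{5 + 0} = \frac{B + W}{5} = \left(B + W\right) \frac{1}{5} = \frac{B}{5} + \frac{W}{5}$)
$S{\left(G \right)} = - \frac{17}{5}$ ($S{\left(G \right)} = -3 + \left(\frac{1}{5} \left(-5\right) + \frac{1}{5} \cdot 3\right) = -3 + \left(-1 + \frac{3}{5}\right) = -3 - \frac{2}{5} = - \frac{17}{5}$)
$F{\left(s \right)} = 3$ ($F{\left(s \right)} = -3 + 6 = 3$)
$2 \left(F{\left(-1 \right)} - 4\right)^{2} \left(-2 - 3\right) S{\left(-6 \right)} = 2 \left(3 - 4\right)^{2} \left(-2 - 3\right) \left(- \frac{17}{5}\right) = 2 \left(-1\right)^{2} \left(-5\right) \left(- \frac{17}{5}\right) = 2 \cdot 1 \left(-5\right) \left(- \frac{17}{5}\right) = 2 \left(-5\right) \left(- \frac{17}{5}\right) = \left(-10\right) \left(- \frac{17}{5}\right) = 34$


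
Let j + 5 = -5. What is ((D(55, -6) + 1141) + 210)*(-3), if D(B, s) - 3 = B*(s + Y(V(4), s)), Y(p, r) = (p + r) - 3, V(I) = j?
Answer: 63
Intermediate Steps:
j = -10 (j = -5 - 5 = -10)
V(I) = -10
Y(p, r) = -3 + p + r
D(B, s) = 3 + B*(-13 + 2*s) (D(B, s) = 3 + B*(s + (-3 - 10 + s)) = 3 + B*(s + (-13 + s)) = 3 + B*(-13 + 2*s))
((D(55, -6) + 1141) + 210)*(-3) = (((3 + 55*(-6) + 55*(-13 - 6)) + 1141) + 210)*(-3) = (((3 - 330 + 55*(-19)) + 1141) + 210)*(-3) = (((3 - 330 - 1045) + 1141) + 210)*(-3) = ((-1372 + 1141) + 210)*(-3) = (-231 + 210)*(-3) = -21*(-3) = 63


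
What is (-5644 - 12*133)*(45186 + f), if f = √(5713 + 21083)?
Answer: -327146640 - 14480*√6699 ≈ -3.2833e+8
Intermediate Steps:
f = 2*√6699 (f = √26796 = 2*√6699 ≈ 163.69)
(-5644 - 12*133)*(45186 + f) = (-5644 - 12*133)*(45186 + 2*√6699) = (-5644 - 1596)*(45186 + 2*√6699) = -7240*(45186 + 2*√6699) = -327146640 - 14480*√6699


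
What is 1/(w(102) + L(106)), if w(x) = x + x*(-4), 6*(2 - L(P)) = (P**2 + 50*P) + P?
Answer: -3/9233 ≈ -0.00032492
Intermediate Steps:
L(P) = 2 - 17*P/2 - P**2/6 (L(P) = 2 - ((P**2 + 50*P) + P)/6 = 2 - (P**2 + 51*P)/6 = 2 + (-17*P/2 - P**2/6) = 2 - 17*P/2 - P**2/6)
w(x) = -3*x (w(x) = x - 4*x = -3*x)
1/(w(102) + L(106)) = 1/(-3*102 + (2 - 17/2*106 - 1/6*106**2)) = 1/(-306 + (2 - 901 - 1/6*11236)) = 1/(-306 + (2 - 901 - 5618/3)) = 1/(-306 - 8315/3) = 1/(-9233/3) = -3/9233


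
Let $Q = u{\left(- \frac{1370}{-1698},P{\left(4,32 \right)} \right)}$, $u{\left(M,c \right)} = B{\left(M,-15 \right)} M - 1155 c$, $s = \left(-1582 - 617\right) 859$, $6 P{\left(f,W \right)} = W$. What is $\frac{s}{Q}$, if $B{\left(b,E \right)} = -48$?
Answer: $\frac{534570303}{1754240} \approx 304.73$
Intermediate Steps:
$P{\left(f,W \right)} = \frac{W}{6}$
$s = -1888941$ ($s = \left(-2199\right) 859 = -1888941$)
$u{\left(M,c \right)} = - 1155 c - 48 M$ ($u{\left(M,c \right)} = - 48 M - 1155 c = - 1155 c - 48 M$)
$Q = - \frac{1754240}{283}$ ($Q = - 1155 \cdot \frac{1}{6} \cdot 32 - 48 \left(- \frac{1370}{-1698}\right) = \left(-1155\right) \frac{16}{3} - 48 \left(\left(-1370\right) \left(- \frac{1}{1698}\right)\right) = -6160 - \frac{10960}{283} = - \frac{1754240}{283} \approx -6198.7$)
$\frac{s}{Q} = - \frac{1888941}{- \frac{1754240}{283}} = \left(-1888941\right) \left(- \frac{283}{1754240}\right) = \frac{534570303}{1754240}$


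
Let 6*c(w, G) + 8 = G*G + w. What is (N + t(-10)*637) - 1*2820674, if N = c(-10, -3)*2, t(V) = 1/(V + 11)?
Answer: -2820040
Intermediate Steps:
c(w, G) = -4/3 + w/6 + G²/6 (c(w, G) = -4/3 + (G*G + w)/6 = -4/3 + (G² + w)/6 = -4/3 + (w + G²)/6 = -4/3 + (w/6 + G²/6) = -4/3 + w/6 + G²/6)
t(V) = 1/(11 + V)
N = -3 (N = (-4/3 + (⅙)*(-10) + (⅙)*(-3)²)*2 = (-4/3 - 5/3 + (⅙)*9)*2 = (-4/3 - 5/3 + 3/2)*2 = -3/2*2 = -3)
(N + t(-10)*637) - 1*2820674 = (-3 + 637/(11 - 10)) - 1*2820674 = (-3 + 637/1) - 2820674 = (-3 + 1*637) - 2820674 = (-3 + 637) - 2820674 = 634 - 2820674 = -2820040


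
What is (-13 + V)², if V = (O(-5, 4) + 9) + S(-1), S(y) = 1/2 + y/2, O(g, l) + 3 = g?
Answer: 144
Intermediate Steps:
O(g, l) = -3 + g
S(y) = ½ + y/2 (S(y) = 1*(½) + y*(½) = ½ + y/2)
V = 1 (V = ((-3 - 5) + 9) + (½ + (½)*(-1)) = (-8 + 9) + (½ - ½) = 1 + 0 = 1)
(-13 + V)² = (-13 + 1)² = (-12)² = 144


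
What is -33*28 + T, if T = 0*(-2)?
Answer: -924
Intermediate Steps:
T = 0
-33*28 + T = -33*28 + 0 = -924 + 0 = -924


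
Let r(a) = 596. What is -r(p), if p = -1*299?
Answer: -596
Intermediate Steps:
p = -299
-r(p) = -1*596 = -596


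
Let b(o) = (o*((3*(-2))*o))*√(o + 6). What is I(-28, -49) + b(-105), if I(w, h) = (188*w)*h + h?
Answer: 257887 - 198450*I*√11 ≈ 2.5789e+5 - 6.5818e+5*I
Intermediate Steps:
I(w, h) = h + 188*h*w (I(w, h) = 188*h*w + h = h + 188*h*w)
b(o) = -6*o²*√(6 + o) (b(o) = (o*(-6*o))*√(6 + o) = (-6*o²)*√(6 + o) = -6*o²*√(6 + o))
I(-28, -49) + b(-105) = -49*(1 + 188*(-28)) - 6*(-105)²*√(6 - 105) = -49*(1 - 5264) - 6*11025*√(-99) = -49*(-5263) - 6*11025*3*I*√11 = 257887 - 198450*I*√11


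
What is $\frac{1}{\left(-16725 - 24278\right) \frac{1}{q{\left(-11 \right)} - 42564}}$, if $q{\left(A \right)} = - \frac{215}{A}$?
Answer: $\frac{467989}{451033} \approx 1.0376$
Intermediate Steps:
$\frac{1}{\left(-16725 - 24278\right) \frac{1}{q{\left(-11 \right)} - 42564}} = \frac{1}{\left(-16725 - 24278\right) \frac{1}{- \frac{215}{-11} - 42564}} = \frac{1}{\left(-41003\right) \frac{1}{\left(-215\right) \left(- \frac{1}{11}\right) - 42564}} = \frac{1}{\left(-41003\right) \frac{1}{\frac{215}{11} - 42564}} = \frac{1}{\left(-41003\right) \frac{1}{- \frac{467989}{11}}} = \frac{1}{\left(-41003\right) \left(- \frac{11}{467989}\right)} = \frac{1}{\frac{451033}{467989}} = \frac{467989}{451033}$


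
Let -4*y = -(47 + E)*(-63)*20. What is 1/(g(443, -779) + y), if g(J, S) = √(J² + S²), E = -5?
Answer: -1323/17422981 - √803090/174229810 ≈ -8.1078e-5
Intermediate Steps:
y = -13230 (y = -(-1)*((47 - 5)*(-63))*20/4 = -(-1)*(42*(-63))*20/4 = -(-1)*(-2646*20)/4 = -(-1)*(-52920)/4 = -¼*52920 = -13230)
1/(g(443, -779) + y) = 1/(√(443² + (-779)²) - 13230) = 1/(√(196249 + 606841) - 13230) = 1/(√803090 - 13230) = 1/(-13230 + √803090)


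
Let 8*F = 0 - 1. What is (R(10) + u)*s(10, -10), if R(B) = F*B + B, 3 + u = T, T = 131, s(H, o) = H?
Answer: 2735/2 ≈ 1367.5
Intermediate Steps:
u = 128 (u = -3 + 131 = 128)
F = -⅛ (F = (0 - 1)/8 = (⅛)*(-1) = -⅛ ≈ -0.12500)
R(B) = 7*B/8 (R(B) = -B/8 + B = 7*B/8)
(R(10) + u)*s(10, -10) = ((7/8)*10 + 128)*10 = (35/4 + 128)*10 = (547/4)*10 = 2735/2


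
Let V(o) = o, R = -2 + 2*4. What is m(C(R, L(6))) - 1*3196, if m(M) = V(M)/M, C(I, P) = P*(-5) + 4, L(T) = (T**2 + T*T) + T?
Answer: -3195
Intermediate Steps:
L(T) = T + 2*T**2 (L(T) = (T**2 + T**2) + T = 2*T**2 + T = T + 2*T**2)
R = 6 (R = -2 + 8 = 6)
C(I, P) = 4 - 5*P (C(I, P) = -5*P + 4 = 4 - 5*P)
m(M) = 1 (m(M) = M/M = 1)
m(C(R, L(6))) - 1*3196 = 1 - 1*3196 = 1 - 3196 = -3195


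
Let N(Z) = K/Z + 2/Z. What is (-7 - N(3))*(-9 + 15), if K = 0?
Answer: -46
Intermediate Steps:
N(Z) = 2/Z (N(Z) = 0/Z + 2/Z = 0 + 2/Z = 2/Z)
(-7 - N(3))*(-9 + 15) = (-7 - 2/3)*(-9 + 15) = (-7 - 2/3)*6 = (-7 - 1*⅔)*6 = (-7 - ⅔)*6 = -23/3*6 = -46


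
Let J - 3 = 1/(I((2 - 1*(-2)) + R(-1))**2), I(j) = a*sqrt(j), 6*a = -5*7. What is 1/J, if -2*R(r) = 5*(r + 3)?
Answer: 1225/3639 ≈ 0.33663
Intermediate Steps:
R(r) = -15/2 - 5*r/2 (R(r) = -5*(r + 3)/2 = -5*(3 + r)/2 = -(15 + 5*r)/2 = -15/2 - 5*r/2)
a = -35/6 (a = (-5*7)/6 = (1/6)*(-35) = -35/6 ≈ -5.8333)
I(j) = -35*sqrt(j)/6
J = 3639/1225 (J = 3 + 1/((-35*sqrt((2 - 1*(-2)) + (-15/2 - 5/2*(-1)))/6)**2) = 3 + 1/((-35*sqrt((2 + 2) + (-15/2 + 5/2))/6)**2) = 3 + 1/((-35*sqrt(4 - 5)/6)**2) = 3 + 1/((-35*I/6)**2) = 3 + 1/(-1225/36) = 3 - 36/1225 = 3639/1225 ≈ 2.9706)
1/J = 1/(3639/1225) = 1225/3639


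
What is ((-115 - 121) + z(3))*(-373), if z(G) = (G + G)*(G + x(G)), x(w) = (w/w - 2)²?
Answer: 79076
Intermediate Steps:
x(w) = 1 (x(w) = (1 - 2)² = (-1)² = 1)
z(G) = 2*G*(1 + G) (z(G) = (G + G)*(G + 1) = (2*G)*(1 + G) = 2*G*(1 + G))
((-115 - 121) + z(3))*(-373) = ((-115 - 121) + 2*3*(1 + 3))*(-373) = (-236 + 2*3*4)*(-373) = (-236 + 24)*(-373) = -212*(-373) = 79076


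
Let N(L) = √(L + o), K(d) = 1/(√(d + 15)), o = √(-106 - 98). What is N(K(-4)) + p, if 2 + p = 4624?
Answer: 4622 + √(11*√11 + 242*I*√51)/11 ≈ 4624.7 + 2.6443*I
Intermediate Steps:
p = 4622 (p = -2 + 4624 = 4622)
o = 2*I*√51 (o = √(-204) = 2*I*√51 ≈ 14.283*I)
K(d) = (15 + d)^(-½) (K(d) = 1/(√(15 + d)) = (15 + d)^(-½))
N(L) = √(L + 2*I*√51)
N(K(-4)) + p = √((15 - 4)^(-½) + 2*I*√51) + 4622 = √(11^(-½) + 2*I*√51) + 4622 = √(√11/11 + 2*I*√51) + 4622 = 4622 + √(√11/11 + 2*I*√51)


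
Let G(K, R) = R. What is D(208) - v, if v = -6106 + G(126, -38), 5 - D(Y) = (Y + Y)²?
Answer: -166907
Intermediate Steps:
D(Y) = 5 - 4*Y² (D(Y) = 5 - (Y + Y)² = 5 - (2*Y)² = 5 - 4*Y²)
v = -6144 (v = -6106 - 38 = -6144)
D(208) - v = (5 - 4*208²) - 1*(-6144) = (5 - 4*43264) + 6144 = (5 - 173056) + 6144 = -173051 + 6144 = -166907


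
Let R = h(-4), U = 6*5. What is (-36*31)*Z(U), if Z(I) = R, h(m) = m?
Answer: 4464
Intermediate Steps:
U = 30
R = -4
Z(I) = -4
(-36*31)*Z(U) = -36*31*(-4) = -1116*(-4) = 4464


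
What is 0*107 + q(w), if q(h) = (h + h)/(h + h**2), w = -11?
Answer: -1/5 ≈ -0.20000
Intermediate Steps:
q(h) = 2*h/(h + h**2) (q(h) = (2*h)/(h + h**2) = 2*h/(h + h**2))
0*107 + q(w) = 0*107 + 2/(1 - 11) = 0 + 2/(-10) = 0 + 2*(-1/10) = 0 - 1/5 = -1/5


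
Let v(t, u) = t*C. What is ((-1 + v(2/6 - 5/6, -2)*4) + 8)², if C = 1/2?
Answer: 36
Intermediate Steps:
C = ½ ≈ 0.50000
v(t, u) = t/2 (v(t, u) = t*(½) = t/2)
((-1 + v(2/6 - 5/6, -2)*4) + 8)² = ((-1 + ((2/6 - 5/6)/2)*4) + 8)² = ((-1 + ((2*(⅙) - 5*⅙)/2)*4) + 8)² = ((-1 + ((⅓ - ⅚)/2)*4) + 8)² = ((-1 + ((½)*(-½))*4) + 8)² = ((-1 - ¼*4) + 8)² = ((-1 - 1) + 8)² = (-2 + 8)² = 6² = 36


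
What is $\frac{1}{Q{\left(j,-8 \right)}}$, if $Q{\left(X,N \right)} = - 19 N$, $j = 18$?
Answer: $\frac{1}{152} \approx 0.0065789$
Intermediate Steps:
$\frac{1}{Q{\left(j,-8 \right)}} = \frac{1}{\left(-19\right) \left(-8\right)} = \frac{1}{152}$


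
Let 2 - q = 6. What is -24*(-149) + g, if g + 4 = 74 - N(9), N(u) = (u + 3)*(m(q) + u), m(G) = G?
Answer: 3586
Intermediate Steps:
q = -4 (q = 2 - 1*6 = 2 - 6 = -4)
N(u) = (-4 + u)*(3 + u) (N(u) = (u + 3)*(-4 + u) = (3 + u)*(-4 + u) = (-4 + u)*(3 + u))
g = 10 (g = -4 + (74 - (-12 + 9² - 1*9)) = -4 + (74 - (-12 + 81 - 9)) = -4 + (74 - 1*60) = -4 + (74 - 60) = -4 + 14 = 10)
-24*(-149) + g = -24*(-149) + 10 = 3576 + 10 = 3586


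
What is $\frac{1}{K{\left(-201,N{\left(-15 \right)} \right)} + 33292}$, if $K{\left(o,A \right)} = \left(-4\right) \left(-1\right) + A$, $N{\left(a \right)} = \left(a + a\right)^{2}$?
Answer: $\frac{1}{34196} \approx 2.9243 \cdot 10^{-5}$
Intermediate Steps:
$N{\left(a \right)} = 4 a^{2}$ ($N{\left(a \right)} = \left(2 a\right)^{2} = 4 a^{2}$)
$K{\left(o,A \right)} = 4 + A$
$\frac{1}{K{\left(-201,N{\left(-15 \right)} \right)} + 33292} = \frac{1}{\left(4 + 4 \left(-15\right)^{2}\right) + 33292} = \frac{1}{\left(4 + 4 \cdot 225\right) + 33292} = \frac{1}{\left(4 + 900\right) + 33292} = \frac{1}{904 + 33292} = \frac{1}{34196}$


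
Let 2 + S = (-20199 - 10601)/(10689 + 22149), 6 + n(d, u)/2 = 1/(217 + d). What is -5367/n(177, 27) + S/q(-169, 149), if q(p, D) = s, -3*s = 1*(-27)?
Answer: 156124144135/349182873 ≈ 447.11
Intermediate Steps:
n(d, u) = -12 + 2/(217 + d)
S = -48238/16419 (S = -2 + (-20199 - 10601)/(10689 + 22149) = -2 - 30800/32838 = -2 - 30800*1/32838 = -2 - 15400/16419 = -48238/16419 ≈ -2.9379)
s = 9 (s = -(-27)/3 = -⅓*(-27) = 9)
q(p, D) = 9
-5367/n(177, 27) + S/q(-169, 149) = -5367*(217 + 177)/(2*(-1301 - 6*177)) - 48238/16419/9 = -5367*197/(-1301 - 1062) - 48238/16419*⅑ = -5367/(2*(1/394)*(-2363)) - 48238/147771 = -5367/(-2363/197) - 48238/147771 = -5367*(-197/2363) - 48238/147771 = 1057299/2363 - 48238/147771 = 156124144135/349182873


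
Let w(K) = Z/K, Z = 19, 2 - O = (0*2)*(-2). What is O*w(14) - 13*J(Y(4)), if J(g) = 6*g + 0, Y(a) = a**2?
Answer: -8717/7 ≈ -1245.3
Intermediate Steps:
O = 2 (O = 2 - 0*2*(-2) = 2 - 0*(-2) = 2 - 1*0 = 2 + 0 = 2)
w(K) = 19/K
J(g) = 6*g
O*w(14) - 13*J(Y(4)) = 2*(19/14) - 78*4**2 = 2*(19*(1/14)) - 78*16 = 2*(19/14) - 13*96 = 19/7 - 1248 = -8717/7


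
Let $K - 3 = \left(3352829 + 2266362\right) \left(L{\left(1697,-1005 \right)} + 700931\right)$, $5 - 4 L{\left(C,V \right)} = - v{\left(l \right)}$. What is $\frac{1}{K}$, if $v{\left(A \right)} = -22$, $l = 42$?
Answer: $\frac{4}{15754565141049} \approx 2.5389 \cdot 10^{-13}$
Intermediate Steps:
$L{\left(C,V \right)} = - \frac{17}{4}$ ($L{\left(C,V \right)} = \frac{5}{4} - \frac{\left(-1\right) \left(-22\right)}{4} = \frac{5}{4} - \frac{11}{2} = - \frac{17}{4}$)
$K = \frac{15754565141049}{4}$ ($K = 3 + \left(3352829 + 2266362\right) \left(- \frac{17}{4} + 700931\right) = 3 + 5619191 \cdot \frac{2803707}{4} = 3 + \frac{15754565141037}{4} = \frac{15754565141049}{4} \approx 3.9386 \cdot 10^{12}$)
$\frac{1}{K} = \frac{1}{\frac{15754565141049}{4}} = \frac{4}{15754565141049}$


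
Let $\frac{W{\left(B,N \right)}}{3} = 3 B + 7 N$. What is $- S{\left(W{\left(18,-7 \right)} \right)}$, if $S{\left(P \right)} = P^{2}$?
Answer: $-225$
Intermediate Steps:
$W{\left(B,N \right)} = 9 B + 21 N$ ($W{\left(B,N \right)} = 3 \left(3 B + 7 N\right) = 9 B + 21 N$)
$- S{\left(W{\left(18,-7 \right)} \right)} = - \left(9 \cdot 18 + 21 \left(-7\right)\right)^{2} = - \left(162 - 147\right)^{2} = - 15^{2} = \left(-1\right) 225 = -225$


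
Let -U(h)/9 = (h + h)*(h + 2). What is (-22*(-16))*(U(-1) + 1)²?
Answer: 127072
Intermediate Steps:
U(h) = -18*h*(2 + h) (U(h) = -9*(h + h)*(h + 2) = -9*2*h*(2 + h) = -18*h*(2 + h))
(-22*(-16))*(U(-1) + 1)² = (-22*(-16))*(-18*(-1)*(2 - 1) + 1)² = 352*(-18*(-1)*1 + 1)² = 352*(18 + 1)² = 352*19² = 352*361 = 127072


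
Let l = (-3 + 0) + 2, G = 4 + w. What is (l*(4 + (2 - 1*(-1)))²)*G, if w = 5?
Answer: -441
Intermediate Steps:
G = 9 (G = 4 + 5 = 9)
l = -1 (l = -3 + 2 = -1)
(l*(4 + (2 - 1*(-1)))²)*G = -(4 + (2 - 1*(-1)))²*9 = -(4 + (2 + 1))²*9 = -(4 + 3)²*9 = -1*7²*9 = -1*49*9 = -49*9 = -441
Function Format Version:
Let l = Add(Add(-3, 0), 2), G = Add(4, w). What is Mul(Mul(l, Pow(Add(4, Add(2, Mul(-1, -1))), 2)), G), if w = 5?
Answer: -441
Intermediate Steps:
G = 9 (G = Add(4, 5) = 9)
l = -1 (l = Add(-3, 2) = -1)
Mul(Mul(l, Pow(Add(4, Add(2, Mul(-1, -1))), 2)), G) = Mul(Mul(-1, Pow(Add(4, Add(2, Mul(-1, -1))), 2)), 9) = Mul(Mul(-1, Pow(Add(4, Add(2, 1)), 2)), 9) = Mul(Mul(-1, Pow(Add(4, 3), 2)), 9) = Mul(Mul(-1, Pow(7, 2)), 9) = Mul(Mul(-1, 49), 9) = Mul(-49, 9) = -441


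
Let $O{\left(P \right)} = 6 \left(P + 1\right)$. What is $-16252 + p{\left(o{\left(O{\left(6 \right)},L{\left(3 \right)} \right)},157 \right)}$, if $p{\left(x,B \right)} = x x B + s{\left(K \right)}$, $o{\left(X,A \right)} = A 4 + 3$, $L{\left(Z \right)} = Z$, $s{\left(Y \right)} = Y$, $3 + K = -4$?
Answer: $19066$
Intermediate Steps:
$K = -7$ ($K = -3 - 4 = -7$)
$O{\left(P \right)} = 6 + 6 P$ ($O{\left(P \right)} = 6 \left(1 + P\right) = 6 + 6 P$)
$o{\left(X,A \right)} = 3 + 4 A$ ($o{\left(X,A \right)} = 4 A + 3 = 3 + 4 A$)
$p{\left(x,B \right)} = -7 + B x^{2}$ ($p{\left(x,B \right)} = x x B - 7 = x^{2} B - 7 = B x^{2} - 7 = -7 + B x^{2}$)
$-16252 + p{\left(o{\left(O{\left(6 \right)},L{\left(3 \right)} \right)},157 \right)} = -16252 - \left(7 - 157 \left(3 + 4 \cdot 3\right)^{2}\right) = -16252 - \left(7 - 157 \left(3 + 12\right)^{2}\right) = -16252 - \left(7 - 157 \cdot 15^{2}\right) = -16252 + \left(-7 + 157 \cdot 225\right) = -16252 + \left(-7 + 35325\right) = -16252 + 35318 = 19066$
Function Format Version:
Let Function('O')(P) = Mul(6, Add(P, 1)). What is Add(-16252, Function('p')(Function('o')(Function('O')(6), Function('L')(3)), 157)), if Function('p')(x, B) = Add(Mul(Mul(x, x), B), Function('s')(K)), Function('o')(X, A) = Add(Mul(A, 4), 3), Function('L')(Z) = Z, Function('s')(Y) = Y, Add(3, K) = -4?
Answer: 19066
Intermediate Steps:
K = -7 (K = Add(-3, -4) = -7)
Function('O')(P) = Add(6, Mul(6, P)) (Function('O')(P) = Mul(6, Add(1, P)) = Add(6, Mul(6, P)))
Function('o')(X, A) = Add(3, Mul(4, A)) (Function('o')(X, A) = Add(Mul(4, A), 3) = Add(3, Mul(4, A)))
Function('p')(x, B) = Add(-7, Mul(B, Pow(x, 2))) (Function('p')(x, B) = Add(Mul(Mul(x, x), B), -7) = Add(Mul(Pow(x, 2), B), -7) = Add(Mul(B, Pow(x, 2)), -7) = Add(-7, Mul(B, Pow(x, 2))))
Add(-16252, Function('p')(Function('o')(Function('O')(6), Function('L')(3)), 157)) = Add(-16252, Add(-7, Mul(157, Pow(Add(3, Mul(4, 3)), 2)))) = Add(-16252, Add(-7, Mul(157, Pow(Add(3, 12), 2)))) = Add(-16252, Add(-7, Mul(157, Pow(15, 2)))) = Add(-16252, Add(-7, Mul(157, 225))) = Add(-16252, Add(-7, 35325)) = Add(-16252, 35318) = 19066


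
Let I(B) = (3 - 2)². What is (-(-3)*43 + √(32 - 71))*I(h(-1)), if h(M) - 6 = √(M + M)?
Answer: 129 + I*√39 ≈ 129.0 + 6.245*I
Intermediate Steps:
h(M) = 6 + √2*√M (h(M) = 6 + √(M + M) = 6 + √(2*M) = 6 + √2*√M)
I(B) = 1 (I(B) = 1² = 1)
(-(-3)*43 + √(32 - 71))*I(h(-1)) = (-(-3)*43 + √(32 - 71))*1 = (-1*(-129) + √(-39))*1 = (129 + I*√39)*1 = 129 + I*√39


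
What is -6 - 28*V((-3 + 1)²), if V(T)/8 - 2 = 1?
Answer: -678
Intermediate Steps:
V(T) = 24 (V(T) = 16 + 8*1 = 16 + 8 = 24)
-6 - 28*V((-3 + 1)²) = -6 - 28*24 = -6 - 672 = -678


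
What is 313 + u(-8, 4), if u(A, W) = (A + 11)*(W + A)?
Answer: 301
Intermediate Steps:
u(A, W) = (11 + A)*(A + W)
313 + u(-8, 4) = 313 + ((-8)² + 11*(-8) + 11*4 - 8*4) = 313 + (64 - 88 + 44 - 32) = 313 - 12 = 301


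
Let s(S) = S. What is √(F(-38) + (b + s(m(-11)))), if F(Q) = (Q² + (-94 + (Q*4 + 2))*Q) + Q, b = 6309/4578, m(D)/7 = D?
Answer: √24689503454/1526 ≈ 102.97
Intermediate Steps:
m(D) = 7*D
b = 2103/1526 (b = 6309*(1/4578) = 2103/1526 ≈ 1.3781)
F(Q) = Q + Q² + Q*(-92 + 4*Q) (F(Q) = (Q² + (-94 + (4*Q + 2))*Q) + Q = (Q² + (-94 + (2 + 4*Q))*Q) + Q = (Q² + (-92 + 4*Q)*Q) + Q = (Q² + Q*(-92 + 4*Q)) + Q = Q + Q² + Q*(-92 + 4*Q))
√(F(-38) + (b + s(m(-11)))) = √(-38*(-91 + 5*(-38)) + (2103/1526 + 7*(-11))) = √(-38*(-91 - 190) + (2103/1526 - 77)) = √(-38*(-281) - 115399/1526) = √(10678 - 115399/1526) = √(16179229/1526) = √24689503454/1526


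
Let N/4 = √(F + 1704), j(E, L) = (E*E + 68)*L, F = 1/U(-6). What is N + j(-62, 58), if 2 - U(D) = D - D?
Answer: 226896 + 2*√6818 ≈ 2.2706e+5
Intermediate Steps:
U(D) = 2 (U(D) = 2 - (D - D) = 2 - 1*0 = 2 + 0 = 2)
F = ½ (F = 1/2 = ½ ≈ 0.50000)
j(E, L) = L*(68 + E²) (j(E, L) = (E² + 68)*L = (68 + E²)*L = L*(68 + E²))
N = 2*√6818 (N = 4*√(½ + 1704) = 4*√(3409/2) = 4*(√6818/2) = 2*√6818 ≈ 165.14)
N + j(-62, 58) = 2*√6818 + 58*(68 + (-62)²) = 2*√6818 + 58*(68 + 3844) = 2*√6818 + 58*3912 = 2*√6818 + 226896 = 226896 + 2*√6818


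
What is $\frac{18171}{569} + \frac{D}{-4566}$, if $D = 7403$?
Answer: $\frac{78756479}{2598054} \approx 30.314$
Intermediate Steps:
$\frac{18171}{569} + \frac{D}{-4566} = \frac{18171}{569} + \frac{7403}{-4566} = 18171 \cdot \frac{1}{569} + 7403 \left(- \frac{1}{4566}\right) = \frac{18171}{569} - \frac{7403}{4566} = \frac{78756479}{2598054}$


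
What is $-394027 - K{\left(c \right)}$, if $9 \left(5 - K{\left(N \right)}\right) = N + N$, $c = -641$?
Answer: $- \frac{3547570}{9} \approx -3.9417 \cdot 10^{5}$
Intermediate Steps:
$K{\left(N \right)} = 5 - \frac{2 N}{9}$ ($K{\left(N \right)} = 5 - \frac{N + N}{9} = 5 - \frac{2 N}{9}$)
$-394027 - K{\left(c \right)} = -394027 - \left(5 - - \frac{1282}{9}\right) = -394027 - \left(5 + \frac{1282}{9}\right) = -394027 - \frac{1327}{9} = - \frac{3547570}{9}$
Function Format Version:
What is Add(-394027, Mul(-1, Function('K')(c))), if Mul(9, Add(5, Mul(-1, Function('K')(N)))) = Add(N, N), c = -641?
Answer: Rational(-3547570, 9) ≈ -3.9417e+5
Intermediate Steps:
Function('K')(N) = Add(5, Mul(Rational(-2, 9), N)) (Function('K')(N) = Add(5, Mul(Rational(-1, 9), Add(N, N))) = Add(5, Mul(Rational(-1, 9), Mul(2, N))) = Add(5, Mul(Rational(-2, 9), N)))
Add(-394027, Mul(-1, Function('K')(c))) = Add(-394027, Mul(-1, Add(5, Mul(Rational(-2, 9), -641)))) = Add(-394027, Mul(-1, Add(5, Rational(1282, 9)))) = Add(-394027, Mul(-1, Rational(1327, 9))) = Add(-394027, Rational(-1327, 9)) = Rational(-3547570, 9)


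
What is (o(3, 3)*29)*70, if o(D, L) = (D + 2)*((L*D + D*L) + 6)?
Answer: 243600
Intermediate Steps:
o(D, L) = (2 + D)*(6 + 2*D*L) (o(D, L) = (2 + D)*((D*L + D*L) + 6) = (2 + D)*(2*D*L + 6) = (2 + D)*(6 + 2*D*L))
(o(3, 3)*29)*70 = ((12 + 6*3 + 2*3*3**2 + 4*3*3)*29)*70 = ((12 + 18 + 2*3*9 + 36)*29)*70 = ((12 + 18 + 54 + 36)*29)*70 = (120*29)*70 = 3480*70 = 243600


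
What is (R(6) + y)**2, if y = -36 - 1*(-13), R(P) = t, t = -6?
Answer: 841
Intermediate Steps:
R(P) = -6
y = -23 (y = -36 + 13 = -23)
(R(6) + y)**2 = (-6 - 23)**2 = (-29)**2 = 841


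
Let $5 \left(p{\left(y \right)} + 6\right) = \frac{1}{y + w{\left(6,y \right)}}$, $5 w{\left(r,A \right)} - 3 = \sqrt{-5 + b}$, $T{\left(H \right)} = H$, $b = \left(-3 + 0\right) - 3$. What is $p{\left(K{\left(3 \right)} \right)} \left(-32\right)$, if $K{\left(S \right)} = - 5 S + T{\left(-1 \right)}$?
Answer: $\frac{25976}{135} + \frac{8 i \sqrt{11}}{1485} \approx 192.41 + 0.017867 i$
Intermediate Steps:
$b = -6$ ($b = -3 - 3 = -6$)
$K{\left(S \right)} = -1 - 5 S$ ($K{\left(S \right)} = - 5 S - 1 = -1 - 5 S$)
$w{\left(r,A \right)} = \frac{3}{5} + \frac{i \sqrt{11}}{5}$ ($w{\left(r,A \right)} = \frac{3}{5} + \frac{\sqrt{-5 - 6}}{5} = \frac{3}{5} + \frac{\sqrt{-11}}{5} = \frac{3}{5} + \frac{i \sqrt{11}}{5}$)
$p{\left(y \right)} = -6 + \frac{1}{5 \left(\frac{3}{5} + y + \frac{i \sqrt{11}}{5}\right)}$ ($p{\left(y \right)} = -6 + \frac{1}{5 \left(y + \left(\frac{3}{5} + \frac{i \sqrt{11}}{5}\right)\right)} = -6 + \frac{1}{5 \left(\frac{3}{5} + y + \frac{i \sqrt{11}}{5}\right)}$)
$p{\left(K{\left(3 \right)} \right)} \left(-32\right) = \frac{-17 - 30 \left(-1 - 15\right) - 6 i \sqrt{11}}{3 + 5 \left(-1 - 15\right) + i \sqrt{11}} \left(-32\right) = \frac{-17 - -480 - 6 i \sqrt{11}}{3 + 5 \left(-16\right) + i \sqrt{11}} \left(-32\right) = \frac{-17 + 480 - 6 i \sqrt{11}}{3 - 80 + i \sqrt{11}} \left(-32\right) = \frac{463 - 6 i \sqrt{11}}{-77 + i \sqrt{11}} \left(-32\right) = - \frac{32 \left(463 - 6 i \sqrt{11}\right)}{-77 + i \sqrt{11}}$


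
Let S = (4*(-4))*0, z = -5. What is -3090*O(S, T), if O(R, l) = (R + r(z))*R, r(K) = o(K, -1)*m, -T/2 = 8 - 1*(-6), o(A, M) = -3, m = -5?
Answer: 0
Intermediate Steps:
S = 0 (S = -16*0 = 0)
T = -28 (T = -2*(8 - 1*(-6)) = -2*(8 + 6) = -2*14 = -28)
r(K) = 15 (r(K) = -3*(-5) = 15)
O(R, l) = R*(15 + R) (O(R, l) = (R + 15)*R = (15 + R)*R = R*(15 + R))
-3090*O(S, T) = -0*(15 + 0) = -0*15 = -3090*0 = 0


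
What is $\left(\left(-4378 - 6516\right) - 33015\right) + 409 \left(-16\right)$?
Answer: $-50453$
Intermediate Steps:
$\left(\left(-4378 - 6516\right) - 33015\right) + 409 \left(-16\right) = \left(\left(-4378 - 6516\right) - 33015\right) - 6544 = \left(-10894 - 33015\right) - 6544 = -43909 - 6544 = -50453$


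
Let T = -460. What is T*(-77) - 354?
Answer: 35066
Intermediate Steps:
T*(-77) - 354 = -460*(-77) - 354 = 35420 - 354 = 35066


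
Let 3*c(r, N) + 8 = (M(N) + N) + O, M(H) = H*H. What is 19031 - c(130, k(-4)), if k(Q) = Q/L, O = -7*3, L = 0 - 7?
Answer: 932978/49 ≈ 19040.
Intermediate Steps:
M(H) = H²
L = -7
O = -21
k(Q) = -Q/7 (k(Q) = Q/(-7) = Q*(-⅐) = -Q/7)
c(r, N) = -29/3 + N/3 + N²/3 (c(r, N) = -8/3 + ((N² + N) - 21)/3 = -8/3 + ((N + N²) - 21)/3 = -8/3 + (-21 + N + N²)/3 = -8/3 + (-7 + N/3 + N²/3) = -29/3 + N/3 + N²/3)
19031 - c(130, k(-4)) = 19031 - (-29/3 + (-⅐*(-4))/3 + (-⅐*(-4))²/3) = 19031 - (-29/3 + (⅓)*(4/7) + (4/7)²/3) = 19031 - (-29/3 + 4/21 + (⅓)*(16/49)) = 19031 - (-29/3 + 4/21 + 16/147) = 19031 - 1*(-459/49) = 19031 + 459/49 = 932978/49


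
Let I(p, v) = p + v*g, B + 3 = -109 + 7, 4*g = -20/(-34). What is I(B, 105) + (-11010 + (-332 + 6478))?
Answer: -168421/34 ≈ -4953.6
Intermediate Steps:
g = 5/34 (g = (-20/(-34))/4 = (-20*(-1/34))/4 = (¼)*(10/17) = 5/34 ≈ 0.14706)
B = -105 (B = -3 + (-109 + 7) = -3 - 102 = -105)
I(p, v) = p + 5*v/34 (I(p, v) = p + v*(5/34) = p + 5*v/34)
I(B, 105) + (-11010 + (-332 + 6478)) = (-105 + (5/34)*105) + (-11010 + (-332 + 6478)) = (-105 + 525/34) + (-11010 + 6146) = -3045/34 - 4864 = -168421/34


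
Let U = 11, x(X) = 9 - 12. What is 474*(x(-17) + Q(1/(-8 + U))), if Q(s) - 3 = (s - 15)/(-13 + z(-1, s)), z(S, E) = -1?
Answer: 3476/7 ≈ 496.57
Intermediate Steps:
x(X) = -3
Q(s) = 57/14 - s/14 (Q(s) = 3 + (s - 15)/(-13 - 1) = 3 + (-15 + s)/(-14) = 3 + (-15 + s)*(-1/14) = 3 + (15/14 - s/14) = 57/14 - s/14)
474*(x(-17) + Q(1/(-8 + U))) = 474*(-3 + (57/14 - 1/(14*(-8 + 11)))) = 474*(-3 + (57/14 - 1/14/3)) = 474*(-3 + (57/14 - 1/14*⅓)) = 474*(-3 + (57/14 - 1/42)) = 474*(-3 + 85/21) = 474*(22/21) = 3476/7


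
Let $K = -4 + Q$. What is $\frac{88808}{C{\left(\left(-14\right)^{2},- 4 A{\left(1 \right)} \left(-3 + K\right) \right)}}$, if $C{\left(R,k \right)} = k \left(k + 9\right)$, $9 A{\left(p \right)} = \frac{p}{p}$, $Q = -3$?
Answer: $\frac{899181}{605} \approx 1486.3$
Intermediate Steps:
$A{\left(p \right)} = \frac{1}{9}$ ($A{\left(p \right)} = \frac{p \frac{1}{p}}{9} = \frac{1}{9} \cdot 1 = \frac{1}{9}$)
$K = -7$ ($K = -4 - 3 = -7$)
$C{\left(R,k \right)} = k \left(9 + k\right)$
$\frac{88808}{C{\left(\left(-14\right)^{2},- 4 A{\left(1 \right)} \left(-3 + K\right) \right)}} = \frac{88808}{\left(-4\right) \frac{1}{9} \left(-3 - 7\right) \left(9 + \left(-4\right) \frac{1}{9} \left(-3 - 7\right)\right)} = \frac{88808}{\left(- \frac{4}{9}\right) \left(-10\right) \left(9 - - \frac{40}{9}\right)} = \frac{88808}{\frac{40}{9} \left(9 + \frac{40}{9}\right)} = \frac{88808}{\frac{40}{9} \cdot \frac{121}{9}} = \frac{88808}{\frac{4840}{81}} = 88808 \cdot \frac{81}{4840} = \frac{899181}{605}$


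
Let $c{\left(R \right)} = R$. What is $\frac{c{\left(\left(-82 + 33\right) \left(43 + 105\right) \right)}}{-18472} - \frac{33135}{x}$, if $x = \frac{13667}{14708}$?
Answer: $- \frac{2250555582169}{63114206} \approx -35658.0$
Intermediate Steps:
$x = \frac{13667}{14708}$ ($x = 13667 \cdot \frac{1}{14708} = \frac{13667}{14708} \approx 0.92922$)
$\frac{c{\left(\left(-82 + 33\right) \left(43 + 105\right) \right)}}{-18472} - \frac{33135}{x} = \frac{\left(-82 + 33\right) \left(43 + 105\right)}{-18472} - \frac{33135}{\frac{13667}{14708}} = \left(-49\right) 148 \left(- \frac{1}{18472}\right) - \frac{487349580}{13667} = \left(-7252\right) \left(- \frac{1}{18472}\right) - \frac{487349580}{13667} = \frac{1813}{4618} - \frac{487349580}{13667} = - \frac{2250555582169}{63114206}$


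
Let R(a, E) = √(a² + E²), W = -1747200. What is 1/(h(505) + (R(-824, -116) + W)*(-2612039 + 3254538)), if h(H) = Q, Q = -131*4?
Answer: -280643563331/315043167096642149869136 - 642499*√43277/315043167096642149869136 ≈ -8.9123e-13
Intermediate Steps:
Q = -524
R(a, E) = √(E² + a²)
h(H) = -524
1/(h(505) + (R(-824, -116) + W)*(-2612039 + 3254538)) = 1/(-524 + (√((-116)² + (-824)²) - 1747200)*(-2612039 + 3254538)) = 1/(-524 + (√(13456 + 678976) - 1747200)*642499) = 1/(-524 + (√692432 - 1747200)*642499) = 1/(-524 + (4*√43277 - 1747200)*642499) = 1/(-524 + (-1747200 + 4*√43277)*642499) = 1/(-524 + (-1122574252800 + 2569996*√43277)) = 1/(-1122574253324 + 2569996*√43277)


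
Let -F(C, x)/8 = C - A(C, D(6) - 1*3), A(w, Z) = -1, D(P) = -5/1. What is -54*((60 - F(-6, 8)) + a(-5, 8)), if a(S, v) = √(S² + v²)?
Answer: -1080 - 54*√89 ≈ -1589.4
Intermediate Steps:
D(P) = -5 (D(P) = -5*1 = -5)
F(C, x) = -8 - 8*C (F(C, x) = -8*(C - 1*(-1)) = -8*(C + 1) = -8*(1 + C) = -8 - 8*C)
-54*((60 - F(-6, 8)) + a(-5, 8)) = -54*((60 - (-8 - 8*(-6))) + √((-5)² + 8²)) = -54*((60 - (-8 + 48)) + √(25 + 64)) = -54*((60 - 1*40) + √89) = -54*((60 - 40) + √89) = -54*(20 + √89) = -1080 - 54*√89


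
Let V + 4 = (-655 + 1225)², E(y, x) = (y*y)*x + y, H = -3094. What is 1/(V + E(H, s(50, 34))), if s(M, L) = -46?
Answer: -1/440028654 ≈ -2.2726e-9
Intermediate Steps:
E(y, x) = y + x*y² (E(y, x) = y²*x + y = x*y² + y = y + x*y²)
V = 324896 (V = -4 + (-655 + 1225)² = -4 + 570² = -4 + 324900 = 324896)
1/(V + E(H, s(50, 34))) = 1/(324896 - 3094*(1 - 46*(-3094))) = 1/(324896 - 3094*(1 + 142324)) = 1/(324896 - 3094*142325) = 1/(324896 - 440353550) = 1/(-440028654) = -1/440028654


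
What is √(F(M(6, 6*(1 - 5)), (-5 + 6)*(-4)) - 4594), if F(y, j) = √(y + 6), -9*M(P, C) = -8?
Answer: √(-41346 + 3*√62)/3 ≈ 67.76*I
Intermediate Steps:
M(P, C) = 8/9 (M(P, C) = -⅑*(-8) = 8/9)
F(y, j) = √(6 + y)
√(F(M(6, 6*(1 - 5)), (-5 + 6)*(-4)) - 4594) = √(√(6 + 8/9) - 4594) = √(√(62/9) - 4594) = √(√62/3 - 4594) = √(-4594 + √62/3)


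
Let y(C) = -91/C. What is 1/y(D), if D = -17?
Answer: 17/91 ≈ 0.18681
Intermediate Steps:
1/y(D) = 1/(-91/(-17)) = 1/(-91*(-1/17)) = 1/(91/17) = 17/91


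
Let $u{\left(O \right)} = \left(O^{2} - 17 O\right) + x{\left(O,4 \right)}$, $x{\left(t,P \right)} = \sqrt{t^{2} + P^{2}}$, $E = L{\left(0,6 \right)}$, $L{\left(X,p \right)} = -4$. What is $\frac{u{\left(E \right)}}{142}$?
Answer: $\frac{42}{71} + \frac{2 \sqrt{2}}{71} \approx 0.63139$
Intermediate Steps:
$E = -4$
$x{\left(t,P \right)} = \sqrt{P^{2} + t^{2}}$
$u{\left(O \right)} = O^{2} + \sqrt{16 + O^{2}} - 17 O$ ($u{\left(O \right)} = \left(O^{2} - 17 O\right) + \sqrt{4^{2} + O^{2}} = \left(O^{2} - 17 O\right) + \sqrt{16 + O^{2}} = O^{2} + \sqrt{16 + O^{2}} - 17 O$)
$\frac{u{\left(E \right)}}{142} = \frac{\left(-4\right)^{2} + \sqrt{16 + \left(-4\right)^{2}} - -68}{142} = \left(16 + \sqrt{16 + 16} + 68\right) \frac{1}{142} = \left(16 + \sqrt{32} + 68\right) \frac{1}{142} = \left(16 + 4 \sqrt{2} + 68\right) \frac{1}{142} = \left(84 + 4 \sqrt{2}\right) \frac{1}{142} = \frac{42}{71} + \frac{2 \sqrt{2}}{71}$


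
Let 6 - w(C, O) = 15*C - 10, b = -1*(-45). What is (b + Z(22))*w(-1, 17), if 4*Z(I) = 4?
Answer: 1426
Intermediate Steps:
b = 45
w(C, O) = 16 - 15*C (w(C, O) = 6 - (15*C - 10) = 6 - (-10 + 15*C) = 6 + (10 - 15*C) = 16 - 15*C)
Z(I) = 1 (Z(I) = (¼)*4 = 1)
(b + Z(22))*w(-1, 17) = (45 + 1)*(16 - 15*(-1)) = 46*(16 + 15) = 46*31 = 1426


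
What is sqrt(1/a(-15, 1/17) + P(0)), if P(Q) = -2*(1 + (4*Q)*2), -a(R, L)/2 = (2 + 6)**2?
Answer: I*sqrt(514)/16 ≈ 1.417*I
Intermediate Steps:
a(R, L) = -128 (a(R, L) = -2*(2 + 6)**2 = -2*8**2 = -2*64 = -128)
P(Q) = -2 - 16*Q (P(Q) = -2*(1 + 8*Q) = -2 - 16*Q)
sqrt(1/a(-15, 1/17) + P(0)) = sqrt(1/(-128) + (-2 - 16*0)) = sqrt(-1/128 + (-2 + 0)) = sqrt(-1/128 - 2) = sqrt(-257/128) = I*sqrt(514)/16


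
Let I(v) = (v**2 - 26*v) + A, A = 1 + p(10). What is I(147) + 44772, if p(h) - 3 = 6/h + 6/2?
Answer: 312833/5 ≈ 62567.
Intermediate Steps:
p(h) = 6 + 6/h (p(h) = 3 + (6/h + 6/2) = 3 + (6/h + 6*(1/2)) = 3 + (6/h + 3) = 3 + (3 + 6/h) = 6 + 6/h)
A = 38/5 (A = 1 + (6 + 6/10) = 1 + (6 + 6*(1/10)) = 1 + (6 + 3/5) = 1 + 33/5 = 38/5 ≈ 7.6000)
I(v) = 38/5 + v**2 - 26*v (I(v) = (v**2 - 26*v) + 38/5 = 38/5 + v**2 - 26*v)
I(147) + 44772 = (38/5 + 147**2 - 26*147) + 44772 = (38/5 + 21609 - 3822) + 44772 = 88973/5 + 44772 = 312833/5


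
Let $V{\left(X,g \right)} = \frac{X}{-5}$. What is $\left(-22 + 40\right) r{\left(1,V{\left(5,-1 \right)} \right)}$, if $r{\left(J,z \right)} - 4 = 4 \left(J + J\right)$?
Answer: $216$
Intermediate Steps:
$V{\left(X,g \right)} = - \frac{X}{5}$ ($V{\left(X,g \right)} = X \left(- \frac{1}{5}\right) = - \frac{X}{5}$)
$r{\left(J,z \right)} = 4 + 8 J$ ($r{\left(J,z \right)} = 4 + 4 \left(J + J\right) = 4 + 4 \cdot 2 J = 4 + 8 J$)
$\left(-22 + 40\right) r{\left(1,V{\left(5,-1 \right)} \right)} = \left(-22 + 40\right) \left(4 + 8 \cdot 1\right) = 18 \left(4 + 8\right) = 18 \cdot 12 = 216$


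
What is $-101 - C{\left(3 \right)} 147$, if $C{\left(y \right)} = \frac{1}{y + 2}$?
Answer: $- \frac{652}{5} \approx -130.4$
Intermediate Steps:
$C{\left(y \right)} = \frac{1}{2 + y}$
$-101 - C{\left(3 \right)} 147 = -101 - \frac{1}{2 + 3} \cdot 147 = -101 - \frac{1}{5} \cdot 147 = -101 - \frac{147}{5} = - \frac{652}{5}$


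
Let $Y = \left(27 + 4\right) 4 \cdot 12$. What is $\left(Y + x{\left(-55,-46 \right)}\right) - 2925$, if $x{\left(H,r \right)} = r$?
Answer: $-1483$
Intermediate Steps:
$Y = 1488$ ($Y = 31 \cdot 48 = 1488$)
$\left(Y + x{\left(-55,-46 \right)}\right) - 2925 = \left(1488 - 46\right) - 2925 = 1442 - 2925 = -1483$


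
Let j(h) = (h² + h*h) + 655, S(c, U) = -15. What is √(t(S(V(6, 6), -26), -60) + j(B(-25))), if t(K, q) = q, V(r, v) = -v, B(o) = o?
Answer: 3*√205 ≈ 42.953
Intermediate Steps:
j(h) = 655 + 2*h² (j(h) = (h² + h²) + 655 = 2*h² + 655 = 655 + 2*h²)
√(t(S(V(6, 6), -26), -60) + j(B(-25))) = √(-60 + (655 + 2*(-25)²)) = √(-60 + (655 + 2*625)) = √(-60 + (655 + 1250)) = √(-60 + 1905) = √1845 = 3*√205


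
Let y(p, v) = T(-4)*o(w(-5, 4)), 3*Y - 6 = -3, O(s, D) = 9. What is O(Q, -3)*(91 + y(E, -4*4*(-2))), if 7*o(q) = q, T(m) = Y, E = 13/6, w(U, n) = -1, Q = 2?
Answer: 5724/7 ≈ 817.71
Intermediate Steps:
E = 13/6 (E = 13*(⅙) = 13/6 ≈ 2.1667)
Y = 1 (Y = 2 + (⅓)*(-3) = 2 - 1 = 1)
T(m) = 1
o(q) = q/7
y(p, v) = -⅐ (y(p, v) = 1*((⅐)*(-1)) = 1*(-⅐) = -⅐)
O(Q, -3)*(91 + y(E, -4*4*(-2))) = 9*(91 - ⅐) = 9*(636/7) = 5724/7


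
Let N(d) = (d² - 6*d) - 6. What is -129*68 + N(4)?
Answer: -8786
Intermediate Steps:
N(d) = -6 + d² - 6*d
-129*68 + N(4) = -129*68 + (-6 + 4² - 6*4) = -8772 + (-6 + 16 - 24) = -8772 - 14 = -8786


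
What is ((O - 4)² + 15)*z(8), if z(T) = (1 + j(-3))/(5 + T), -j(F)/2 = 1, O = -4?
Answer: -79/13 ≈ -6.0769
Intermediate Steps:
j(F) = -2 (j(F) = -2*1 = -2)
z(T) = -1/(5 + T) (z(T) = (1 - 2)/(5 + T) = -1/(5 + T))
((O - 4)² + 15)*z(8) = ((-4 - 4)² + 15)*(-1/(5 + 8)) = ((-8)² + 15)*(-1/13) = (64 + 15)*(-1*1/13) = 79*(-1/13) = -79/13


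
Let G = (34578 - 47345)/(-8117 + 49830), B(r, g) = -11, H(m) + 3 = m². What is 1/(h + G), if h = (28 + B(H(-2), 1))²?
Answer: 41713/12042290 ≈ 0.0034639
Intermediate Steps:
H(m) = -3 + m²
G = -12767/41713 ≈ -0.30607
h = 289 (h = (28 - 11)² = 17² = 289)
1/(h + G) = 1/(289 - 12767/41713) = 1/(12042290/41713) = 41713/12042290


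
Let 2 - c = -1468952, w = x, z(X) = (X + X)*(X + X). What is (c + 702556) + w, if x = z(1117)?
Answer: 7162266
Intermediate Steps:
z(X) = 4*X**2 (z(X) = (2*X)*(2*X) = 4*X**2)
x = 4990756 (x = 4*1117**2 = 4*1247689 = 4990756)
w = 4990756
c = 1468954 (c = 2 - 1*(-1468952) = 2 + 1468952 = 1468954)
(c + 702556) + w = (1468954 + 702556) + 4990756 = 2171510 + 4990756 = 7162266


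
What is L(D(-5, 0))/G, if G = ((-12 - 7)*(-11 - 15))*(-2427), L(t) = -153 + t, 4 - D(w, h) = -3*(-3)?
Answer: 79/599469 ≈ 0.00013178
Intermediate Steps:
D(w, h) = -5 (D(w, h) = 4 - (-3)*(-3) = 4 - 1*9 = 4 - 9 = -5)
G = -1198938 (G = -19*(-26)*(-2427) = 494*(-2427) = -1198938)
L(D(-5, 0))/G = (-153 - 5)/(-1198938) = -158*(-1/1198938) = 79/599469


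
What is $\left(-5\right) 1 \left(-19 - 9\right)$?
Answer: $140$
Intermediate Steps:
$\left(-5\right) 1 \left(-19 - 9\right) = \left(-5\right) \left(-28\right) = 140$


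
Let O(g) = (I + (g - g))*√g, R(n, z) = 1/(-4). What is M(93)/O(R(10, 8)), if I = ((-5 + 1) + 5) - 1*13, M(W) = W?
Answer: 31*I/2 ≈ 15.5*I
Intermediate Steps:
R(n, z) = -¼
I = -12 (I = (-4 + 5) - 13 = 1 - 13 = -12)
O(g) = -12*√g (O(g) = (-12 + (g - g))*√g = (-12 + 0)*√g = -12*√g)
M(93)/O(R(10, 8)) = 93/((-6*I)) = 93*(I/6) = 31*I/2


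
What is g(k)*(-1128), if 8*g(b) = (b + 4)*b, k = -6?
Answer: -1692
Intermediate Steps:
g(b) = b*(4 + b)/8 (g(b) = ((b + 4)*b)/8 = ((4 + b)*b)/8 = (b*(4 + b))/8 = b*(4 + b)/8)
g(k)*(-1128) = ((⅛)*(-6)*(4 - 6))*(-1128) = ((⅛)*(-6)*(-2))*(-1128) = (3/2)*(-1128) = -1692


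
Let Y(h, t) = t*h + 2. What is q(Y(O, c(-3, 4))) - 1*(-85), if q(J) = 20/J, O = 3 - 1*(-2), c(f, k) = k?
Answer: 945/11 ≈ 85.909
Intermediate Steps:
O = 5 (O = 3 + 2 = 5)
Y(h, t) = 2 + h*t (Y(h, t) = h*t + 2 = 2 + h*t)
q(Y(O, c(-3, 4))) - 1*(-85) = 20/(2 + 5*4) - 1*(-85) = 20/(2 + 20) + 85 = 20/22 + 85 = 20*(1/22) + 85 = 10/11 + 85 = 945/11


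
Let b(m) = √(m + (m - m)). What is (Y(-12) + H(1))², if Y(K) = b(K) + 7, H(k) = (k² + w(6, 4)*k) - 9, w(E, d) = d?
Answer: -3 + 12*I*√3 ≈ -3.0 + 20.785*I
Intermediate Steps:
H(k) = -9 + k² + 4*k (H(k) = (k² + 4*k) - 9 = -9 + k² + 4*k)
b(m) = √m (b(m) = √(m + 0) = √m)
Y(K) = 7 + √K (Y(K) = √K + 7 = 7 + √K)
(Y(-12) + H(1))² = ((7 + √(-12)) + (-9 + 1² + 4*1))² = ((7 + 2*I*√3) + (-9 + 1 + 4))² = ((7 + 2*I*√3) - 4)² = (3 + 2*I*√3)²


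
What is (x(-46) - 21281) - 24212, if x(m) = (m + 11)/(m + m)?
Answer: -4185321/92 ≈ -45493.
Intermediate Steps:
x(m) = (11 + m)/(2*m) (x(m) = (11 + m)/((2*m)) = (11 + m)*(1/(2*m)) = (11 + m)/(2*m))
(x(-46) - 21281) - 24212 = ((½)*(11 - 46)/(-46) - 21281) - 24212 = ((½)*(-1/46)*(-35) - 21281) - 24212 = (35/92 - 21281) - 24212 = -1957817/92 - 24212 = -4185321/92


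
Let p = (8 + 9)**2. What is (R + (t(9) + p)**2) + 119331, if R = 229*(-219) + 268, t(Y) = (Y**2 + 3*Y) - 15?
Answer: 215372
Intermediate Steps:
t(Y) = -15 + Y**2 + 3*Y
p = 289 (p = 17**2 = 289)
R = -49883 (R = -50151 + 268 = -49883)
(R + (t(9) + p)**2) + 119331 = (-49883 + ((-15 + 9**2 + 3*9) + 289)**2) + 119331 = (-49883 + ((-15 + 81 + 27) + 289)**2) + 119331 = (-49883 + (93 + 289)**2) + 119331 = (-49883 + 382**2) + 119331 = (-49883 + 145924) + 119331 = 96041 + 119331 = 215372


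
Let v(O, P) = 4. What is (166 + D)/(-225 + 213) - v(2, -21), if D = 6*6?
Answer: -125/6 ≈ -20.833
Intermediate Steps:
D = 36
(166 + D)/(-225 + 213) - v(2, -21) = (166 + 36)/(-225 + 213) - 1*4 = 202/(-12) - 4 = 202*(-1/12) - 4 = -101/6 - 4 = -125/6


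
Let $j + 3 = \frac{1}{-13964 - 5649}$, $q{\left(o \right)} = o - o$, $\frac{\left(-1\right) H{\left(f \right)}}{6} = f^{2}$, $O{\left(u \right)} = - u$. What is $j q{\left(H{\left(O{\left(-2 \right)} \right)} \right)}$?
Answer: $0$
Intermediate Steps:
$H{\left(f \right)} = - 6 f^{2}$
$q{\left(o \right)} = 0$
$j = - \frac{58840}{19613}$ ($j = -3 + \frac{1}{-13964 - 5649} = -3 + \frac{1}{-19613} = -3 - \frac{1}{19613} = - \frac{58840}{19613} \approx -3.0$)
$j q{\left(H{\left(O{\left(-2 \right)} \right)} \right)} = \left(- \frac{58840}{19613}\right) 0 = 0$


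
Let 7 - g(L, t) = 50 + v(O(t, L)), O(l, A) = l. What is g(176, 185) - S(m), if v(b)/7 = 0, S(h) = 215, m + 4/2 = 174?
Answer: -258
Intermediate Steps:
m = 172 (m = -2 + 174 = 172)
v(b) = 0 (v(b) = 7*0 = 0)
g(L, t) = -43 (g(L, t) = 7 - (50 + 0) = 7 - 1*50 = 7 - 50 = -43)
g(176, 185) - S(m) = -43 - 1*215 = -43 - 215 = -258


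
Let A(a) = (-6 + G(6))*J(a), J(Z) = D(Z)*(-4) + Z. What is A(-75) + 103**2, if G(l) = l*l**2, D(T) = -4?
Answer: -1781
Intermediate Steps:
G(l) = l**3
J(Z) = 16 + Z (J(Z) = -4*(-4) + Z = 16 + Z)
A(a) = 3360 + 210*a (A(a) = (-6 + 6**3)*(16 + a) = (-6 + 216)*(16 + a) = 210*(16 + a) = 3360 + 210*a)
A(-75) + 103**2 = (3360 + 210*(-75)) + 103**2 = (3360 - 15750) + 10609 = -12390 + 10609 = -1781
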